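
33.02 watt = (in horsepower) 33.02 watt = 33.02 W. 1 horsepower = 745.69987 W, so 33.02 W = 33.02 / 745.69987 = 0.044280549 horsepower ≈ 0.04428 horsepower (4 s.f.). Final answer: 0.04428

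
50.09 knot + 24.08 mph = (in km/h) 131.5. Check: 1 knot = 0.51444444 m/s, so 50.09 knot = 50.09 * 0.51444444 = 25.768522 m/s. 1 mph = 0.44704 m/s, so 24.08 mph = 24.08 * 0.44704 = 10.764723 m/s. Sum: 25.768522 + 10.764723 = 36.533245 m/s. 1 km/h = 0.27777778 m/s, so 36.533245 m/s = 36.533245 / 0.27777778 = 131.51968 km/h ≈ 131.5 km/h (4 s.f.).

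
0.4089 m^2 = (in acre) 0.000101. Check: 1 acre = 4046.8564 m^2, so 0.4089 m^2 = 0.4089 / 4046.8564 = 0.00010104139 acre ≈ 0.000101 acre (4 s.f.).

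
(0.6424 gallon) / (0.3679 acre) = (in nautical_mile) 8.819e-10. Check: 1 gallon = 0.0037854118 m^3, so 0.6424 gallon = 0.6424 * 0.0037854118 = 0.0024317485 m^3. 1 acre = 4046.8564 m^2, so 0.3679 acre = 0.3679 * 4046.8564 = 1488.8385 m^2. Combine: 0.0024317485 m^3 / 1488.8385 m^2 = 1.6333192e-06 m. 1 nautical_mile = 1852 m, so 1.6333192e-06 m = 1.6333192e-06 / 1852 = 8.8192184e-10 nautical_mile ≈ 8.819e-10 nautical_mile (4 s.f.).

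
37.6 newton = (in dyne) 37.6 newton = 37.6 N. 1 dyne = 1e-05 N, so 37.6 N = 37.6 / 1e-05 = 3760000 dyne ≈ 3.76e+06 dyne (4 s.f.). Final answer: 3.76e+06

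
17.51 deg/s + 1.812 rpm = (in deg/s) 28.38. Check: 1 deg/s = 0.017453293 rad/s, so 17.51 deg/s = 17.51 * 0.017453293 = 0.30560715 rad/s. 1 rpm = 0.10471976 rad/s, so 1.812 rpm = 1.812 * 0.10471976 = 0.1897522 rad/s. Sum: 0.30560715 + 0.1897522 = 0.49535935 rad/s. 1 deg/s = 0.017453293 rad/s, so 0.49535935 rad/s = 0.49535935 / 0.017453293 = 28.382 deg/s ≈ 28.38 deg/s (4 s.f.).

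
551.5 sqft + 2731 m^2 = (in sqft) 1 sqft = 0.09290304 m^2, so 551.5 sqft = 551.5 * 0.09290304 = 51.236027 m^2. 2731 m^2 is already in m^2. Sum: 51.236027 + 2731 = 2782.236 m^2. 1 sqft = 0.09290304 m^2, so 2782.236 m^2 = 2782.236 / 0.09290304 = 29947.739 sqft ≈ 2.995e+04 sqft (4 s.f.). Final answer: 2.995e+04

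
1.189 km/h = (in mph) 0.7388. Check: 1 km/h = 0.27777778 m/s, so 1.189 km/h = 1.189 * 0.27777778 = 0.33027778 m/s. 1 mph = 0.44704 m/s, so 0.33027778 m/s = 0.33027778 / 0.44704 = 0.73881035 mph ≈ 0.7388 mph (4 s.f.).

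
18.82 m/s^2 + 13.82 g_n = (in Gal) 18.82 m/s^2 is already in m/s^2. 1 g_n = 9.80665 m/s^2, so 13.82 g_n = 13.82 * 9.80665 = 135.5279 m/s^2. Sum: 18.82 + 135.5279 = 154.3479 m/s^2. 1 Gal = 0.01 m/s^2, so 154.3479 m/s^2 = 154.3479 / 0.01 = 15434.79 Gal ≈ 1.543e+04 Gal (4 s.f.). Final answer: 1.543e+04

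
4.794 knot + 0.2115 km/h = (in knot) 1 knot = 0.51444444 m/s, so 4.794 knot = 4.794 * 0.51444444 = 2.4662467 m/s. 1 km/h = 0.27777778 m/s, so 0.2115 km/h = 0.2115 * 0.27777778 = 0.05875 m/s. Sum: 2.4662467 + 0.05875 = 2.5249967 m/s. 1 knot = 0.51444444 m/s, so 2.5249967 m/s = 2.5249967 / 0.51444444 = 4.9082009 knot ≈ 4.908 knot (4 s.f.). Final answer: 4.908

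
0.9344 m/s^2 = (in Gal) 1 Gal = 0.01 m/s^2, so 0.9344 m/s^2 = 0.9344 / 0.01 = 93.44 Gal. Final answer: 93.44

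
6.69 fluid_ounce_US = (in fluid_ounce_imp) 1 fluid_ounce_US = 2.957353e-05 m^3, so 6.69 fluid_ounce_US = 6.69 * 2.957353e-05 = 0.00019784691 m^3. 1 fluid_ounce_imp = 2.8413063e-05 m^3, so 0.00019784691 m^3 = 0.00019784691 / 2.8413063e-05 = 6.9632379 fluid_ounce_imp ≈ 6.963 fluid_ounce_imp (4 s.f.). Final answer: 6.963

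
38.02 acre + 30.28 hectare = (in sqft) 4.915e+06. Check: 1 acre = 4046.8564 m^2, so 38.02 acre = 38.02 * 4046.8564 = 153861.48 m^2. 1 hectare = 10000 m^2, so 30.28 hectare = 30.28 * 10000 = 302800 m^2. Sum: 153861.48 + 302800 = 456661.48 m^2. 1 sqft = 0.09290304 m^2, so 456661.48 m^2 = 456661.48 / 0.09290304 = 4915463.3 sqft ≈ 4.915e+06 sqft (4 s.f.).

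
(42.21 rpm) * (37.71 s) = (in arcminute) 1 rpm = 0.10471976 rad/s, so 42.21 rpm = 42.21 * 0.10471976 = 4.4202209 rad/s. 37.71 s is already in s. Combine: 4.4202209 rad/s * 37.71 s = 166.68653 rad. 1 arcminute = 0.00029088821 rad, so 166.68653 rad = 166.68653 / 0.00029088821 = 573026.08 arcminute ≈ 5.73e+05 arcminute (4 s.f.). Final answer: 5.73e+05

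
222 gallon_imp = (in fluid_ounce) 1 gallon_imp = 0.00454609 m^3, so 222 gallon_imp = 222 * 0.00454609 = 1.009232 m^3. 1 fluid_ounce = 2.957353e-05 m^3, so 1.009232 m^3 = 1.009232 / 2.957353e-05 = 34126.193 fluid_ounce ≈ 3.413e+04 fluid_ounce (4 s.f.). Final answer: 3.413e+04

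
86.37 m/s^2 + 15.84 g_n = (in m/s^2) 241.7. Check: 86.37 m/s^2 is already in m/s^2. 1 g_n = 9.80665 m/s^2, so 15.84 g_n = 15.84 * 9.80665 = 155.33734 m/s^2. Sum: 86.37 + 155.33734 = 241.70734 m/s^2. Result: 241.70734 m/s^2 ≈ 241.7 m/s^2 (4 s.f.).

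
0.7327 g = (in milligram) 732.7. Check: 1 g = 0.001 kg, so 0.7327 g = 0.7327 * 0.001 = 0.0007327 kg. 1 milligram = 1e-06 kg, so 0.0007327 kg = 0.0007327 / 1e-06 = 732.7 milligram.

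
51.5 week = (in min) 1 week = 604800 s, so 51.5 week = 51.5 * 604800 = 31147200 s. 1 min = 60 s, so 31147200 s = 31147200 / 60 = 519120 min ≈ 5.191e+05 min (4 s.f.). Final answer: 5.191e+05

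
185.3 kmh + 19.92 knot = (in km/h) 222.2. Check: 1 kmh = 0.27777778 m/s, so 185.3 kmh = 185.3 * 0.27777778 = 51.472222 m/s. 1 knot = 0.51444444 m/s, so 19.92 knot = 19.92 * 0.51444444 = 10.247733 m/s. Sum: 51.472222 + 10.247733 = 61.719956 m/s. 1 km/h = 0.27777778 m/s, so 61.719956 m/s = 61.719956 / 0.27777778 = 222.19184 km/h ≈ 222.2 km/h (4 s.f.).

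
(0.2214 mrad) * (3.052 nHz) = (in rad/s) 6.757e-13. Check: 1 mrad = 0.001 rad, so 0.2214 mrad = 0.2214 * 0.001 = 0.0002214 rad. 1 nHz = 1e-09 Hz, so 3.052 nHz = 3.052 * 1e-09 = 3.052e-09 Hz. Combine: 0.0002214 rad * 3.052e-09 Hz = 6.757128e-13 rad/s. Result: 6.757128e-13 rad/s ≈ 6.757e-13 rad/s (4 s.f.).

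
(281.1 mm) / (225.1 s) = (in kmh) 0.004496. Check: 1 mm = 0.001 m, so 281.1 mm = 281.1 * 0.001 = 0.2811 m. 225.1 s is already in s. Combine: 0.2811 m / 225.1 s = 0.0012487783 m/s. 1 kmh = 0.27777778 m/s, so 0.0012487783 m/s = 0.0012487783 / 0.27777778 = 0.004495602 kmh ≈ 0.004496 kmh (4 s.f.).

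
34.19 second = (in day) 34.19 second = 34.19 s. 1 day = 86400 s, so 34.19 s = 34.19 / 86400 = 0.00039571759 day ≈ 0.0003957 day (4 s.f.). Final answer: 0.0003957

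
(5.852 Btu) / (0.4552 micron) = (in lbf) 1 Btu = 1055.0559 J, so 5.852 Btu = 5.852 * 1055.0559 = 6174.1868 J. 1 micron = 1e-06 m, so 0.4552 micron = 0.4552 * 1e-06 = 4.552e-07 m. Combine: 6174.1868 J / 4.552e-07 m = 1.3563679e+10 N. 1 lbf = 4.4482216 N, so 1.3563679e+10 N = 1.3563679e+10 / 4.4482216 = 3.0492364e+09 lbf ≈ 3.049e+09 lbf (4 s.f.). Final answer: 3.049e+09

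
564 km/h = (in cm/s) 1.567e+04. Check: 1 km/h = 0.27777778 m/s, so 564 km/h = 564 * 0.27777778 = 156.66667 m/s. 1 cm/s = 0.01 m/s, so 156.66667 m/s = 156.66667 / 0.01 = 15666.667 cm/s ≈ 1.567e+04 cm/s (4 s.f.).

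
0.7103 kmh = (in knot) 0.3835. Check: 1 kmh = 0.27777778 m/s, so 0.7103 kmh = 0.7103 * 0.27777778 = 0.19730556 m/s. 1 knot = 0.51444444 m/s, so 0.19730556 m/s = 0.19730556 / 0.51444444 = 0.38353132 knot ≈ 0.3835 knot (4 s.f.).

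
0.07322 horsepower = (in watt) 1 horsepower = 745.69987 W, so 0.07322 horsepower = 0.07322 * 745.69987 = 54.600145 W. 54.600145 W = 54.600145 watt ≈ 54.6 watt (4 s.f.). Final answer: 54.6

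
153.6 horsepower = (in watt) 1 horsepower = 745.69987 W, so 153.6 horsepower = 153.6 * 745.69987 = 114539.5 W. 114539.5 W = 114539.5 watt ≈ 1.145e+05 watt (4 s.f.). Final answer: 1.145e+05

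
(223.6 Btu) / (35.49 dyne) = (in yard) 7.27e+08. Check: 1 Btu = 1055.0559 J, so 223.6 Btu = 223.6 * 1055.0559 = 235910.49 J. 1 dyne = 1e-05 N, so 35.49 dyne = 35.49 * 1e-05 = 0.0003549 N. Combine: 235910.49 J / 0.0003549 N = 6.6472383e+08 m. 1 yard = 0.9144 m, so 6.6472383e+08 m = 6.6472383e+08 / 0.9144 = 7.2695082e+08 yard ≈ 7.27e+08 yard (4 s.f.).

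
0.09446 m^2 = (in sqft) 1.017. Check: 1 sqft = 0.09290304 m^2, so 0.09446 m^2 = 0.09446 / 0.09290304 = 1.016759 sqft ≈ 1.017 sqft (4 s.f.).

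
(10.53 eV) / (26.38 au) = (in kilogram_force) 4.359e-32. Check: 1 eV = 1.6021766e-19 J, so 10.53 eV = 10.53 * 1.6021766e-19 = 1.687092e-18 J. 1 au = 1.4959787e+11 m, so 26.38 au = 26.38 * 1.4959787e+11 = 3.9463918e+12 m. Combine: 1.687092e-18 J / 3.9463918e+12 m = 4.275024e-31 N. 1 kilogram_force = 9.80665 N, so 4.275024e-31 N = 4.275024e-31 / 9.80665 = 4.3593113e-32 kilogram_force ≈ 4.359e-32 kilogram_force (4 s.f.).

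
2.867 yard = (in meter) 2.622. Check: 1 yard = 0.9144 m, so 2.867 yard = 2.867 * 0.9144 = 2.6215848 m. 2.6215848 m = 2.6215848 meter ≈ 2.622 meter (4 s.f.).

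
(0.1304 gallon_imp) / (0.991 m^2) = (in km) 1 gallon_imp = 0.00454609 m^3, so 0.1304 gallon_imp = 0.1304 * 0.00454609 = 0.00059281014 m^3. 0.991 m^2 is already in m^2. Combine: 0.00059281014 m^3 / 0.991 m^2 = 0.00059819388 m. 1 km = 1000 m, so 0.00059819388 m = 0.00059819388 / 1000 = 5.9819388e-07 km ≈ 5.982e-07 km (4 s.f.). Final answer: 5.982e-07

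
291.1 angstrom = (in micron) 1 angstrom = 1e-10 m, so 291.1 angstrom = 291.1 * 1e-10 = 2.911e-08 m. 1 micron = 1e-06 m, so 2.911e-08 m = 2.911e-08 / 1e-06 = 0.02911 micron. Final answer: 0.02911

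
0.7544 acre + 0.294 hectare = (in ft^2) 1 acre = 4046.8564 m^2, so 0.7544 acre = 0.7544 * 4046.8564 = 3052.9485 m^2. 1 hectare = 10000 m^2, so 0.294 hectare = 0.294 * 10000 = 2940 m^2. Sum: 3052.9485 + 2940 = 5992.9485 m^2. 1 ft^2 = 0.09290304 m^2, so 5992.9485 m^2 = 5992.9485 / 0.09290304 = 64507.561 ft^2 ≈ 6.451e+04 ft^2 (4 s.f.). Final answer: 6.451e+04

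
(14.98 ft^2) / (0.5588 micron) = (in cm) 1 ft^2 = 0.09290304 m^2, so 14.98 ft^2 = 14.98 * 0.09290304 = 1.3916875 m^2. 1 micron = 1e-06 m, so 0.5588 micron = 0.5588 * 1e-06 = 5.588e-07 m. Combine: 1.3916875 m^2 / 5.588e-07 m = 2490493.1 m. 1 cm = 0.01 m, so 2490493.1 m = 2490493.1 / 0.01 = 2.4904931e+08 cm ≈ 2.49e+08 cm (4 s.f.). Final answer: 2.49e+08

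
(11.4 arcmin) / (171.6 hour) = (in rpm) 1 arcmin = 0.00029088821 rad, so 11.4 arcmin = 11.4 * 0.00029088821 = 0.0033161256 rad. 1 hour = 3600 s, so 171.6 hour = 171.6 * 3600 = 617760 s. Combine: 0.0033161256 rad / 617760 s = 5.3679836e-09 rad/s. 1 rpm = 0.10471976 rad/s, so 5.3679836e-09 rad/s = 5.3679836e-09 / 0.10471976 = 5.1260468e-08 rpm ≈ 5.126e-08 rpm (4 s.f.). Final answer: 5.126e-08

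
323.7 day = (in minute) 1 day = 86400 s, so 323.7 day = 323.7 * 86400 = 27967680 s. 1 minute = 60 s, so 27967680 s = 27967680 / 60 = 466128 minute ≈ 4.661e+05 minute (4 s.f.). Final answer: 4.661e+05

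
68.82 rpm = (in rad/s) 1 rpm = 0.10471976 rad/s, so 68.82 rpm = 68.82 * 0.10471976 = 7.2068135 rad/s. Result: 7.2068135 rad/s ≈ 7.207 rad/s (4 s.f.). Final answer: 7.207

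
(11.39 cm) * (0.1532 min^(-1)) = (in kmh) 0.001047. Check: 1 cm = 0.01 m, so 11.39 cm = 11.39 * 0.01 = 0.1139 m. 1 min^(-1) = 0.016666667 Hz, so 0.1532 min^(-1) = 0.1532 * 0.016666667 = 0.0025533333 Hz. Combine: 0.1139 m * 0.0025533333 Hz = 0.00029082467 m/s. 1 kmh = 0.27777778 m/s, so 0.00029082467 m/s = 0.00029082467 / 0.27777778 = 0.0010469688 kmh ≈ 0.001047 kmh (4 s.f.).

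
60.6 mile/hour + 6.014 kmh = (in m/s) 1 mile/hour = 0.44704 m/s, so 60.6 mile/hour = 60.6 * 0.44704 = 27.090624 m/s. 1 kmh = 0.27777778 m/s, so 6.014 kmh = 6.014 * 0.27777778 = 1.6705556 m/s. Sum: 27.090624 + 1.6705556 = 28.76118 m/s. Result: 28.76118 m/s ≈ 28.76 m/s (4 s.f.). Final answer: 28.76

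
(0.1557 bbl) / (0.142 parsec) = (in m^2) 1 bbl = 0.15898729 m^3, so 0.1557 bbl = 0.1557 * 0.15898729 = 0.024754322 m^3. 1 parsec = 3.0856776e+16 m, so 0.142 parsec = 0.142 * 3.0856776e+16 = 4.3816622e+15 m. Combine: 0.024754322 m^3 / 4.3816622e+15 m = 5.6495277e-18 m^2. Result: 5.6495277e-18 m^2 ≈ 5.65e-18 m^2 (4 s.f.). Final answer: 5.65e-18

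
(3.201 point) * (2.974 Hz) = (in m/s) 0.003358. Check: 1 point = 0.00035277778 m, so 3.201 point = 3.201 * 0.00035277778 = 0.0011292417 m. 2.974 Hz is already in Hz. Combine: 0.0011292417 m * 2.974 Hz = 0.0033583647 m/s. Result: 0.0033583647 m/s ≈ 0.003358 m/s (4 s.f.).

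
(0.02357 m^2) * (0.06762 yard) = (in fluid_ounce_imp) 0.02357 m^2 is already in m^2. 1 yard = 0.9144 m, so 0.06762 yard = 0.06762 * 0.9144 = 0.061831728 m. Combine: 0.02357 m^2 * 0.061831728 m = 0.0014573738 m^3. 1 fluid_ounce_imp = 2.8413063e-05 m^3, so 0.0014573738 m^3 = 0.0014573738 / 2.8413063e-05 = 51.292388 fluid_ounce_imp ≈ 51.29 fluid_ounce_imp (4 s.f.). Final answer: 51.29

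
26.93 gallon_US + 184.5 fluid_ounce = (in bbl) 0.6755. Check: 1 gallon_US = 0.0037854118 m^3, so 26.93 gallon_US = 26.93 * 0.0037854118 = 0.10194114 m^3. 1 fluid_ounce = 2.957353e-05 m^3, so 184.5 fluid_ounce = 184.5 * 2.957353e-05 = 0.0054563162 m^3. Sum: 0.10194114 + 0.0054563162 = 0.10739746 m^3. 1 bbl = 0.15898729 m^3, so 0.10739746 m^3 = 0.10739746 / 0.15898729 = 0.67550967 bbl ≈ 0.6755 bbl (4 s.f.).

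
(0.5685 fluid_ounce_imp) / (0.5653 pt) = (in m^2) 1 fluid_ounce_imp = 2.8413063e-05 m^3, so 0.5685 fluid_ounce_imp = 0.5685 * 2.8413063e-05 = 1.6152826e-05 m^3. 1 pt = 0.00035277778 m, so 0.5653 pt = 0.5653 * 0.00035277778 = 0.00019942528 m. Combine: 1.6152826e-05 m^3 / 0.00019942528 m = 0.080996884 m^2. Result: 0.080996884 m^2 ≈ 0.081 m^2 (4 s.f.). Final answer: 0.081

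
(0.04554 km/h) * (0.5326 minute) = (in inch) 1 km/h = 0.27777778 m/s, so 0.04554 km/h = 0.04554 * 0.27777778 = 0.01265 m/s. 1 minute = 60 s, so 0.5326 minute = 0.5326 * 60 = 31.956 s. Combine: 0.01265 m/s * 31.956 s = 0.4042434 m. 1 inch = 0.0254 m, so 0.4042434 m = 0.4042434 / 0.0254 = 15.915094 inch ≈ 15.92 inch (4 s.f.). Final answer: 15.92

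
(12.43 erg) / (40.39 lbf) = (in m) 6.918e-09. Check: 1 erg = 1e-07 J, so 12.43 erg = 12.43 * 1e-07 = 1.243e-06 J. 1 lbf = 4.4482216 N, so 40.39 lbf = 40.39 * 4.4482216 = 179.66367 N. Combine: 1.243e-06 J / 179.66367 N = 6.9184827e-09 m. Result: 6.9184827e-09 m ≈ 6.918e-09 m (4 s.f.).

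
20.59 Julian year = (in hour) 1.805e+05. Check: 1 Julian year = 31557600 s, so 20.59 Julian year = 20.59 * 31557600 = 6.4977098e+08 s. 1 hour = 3600 s, so 6.4977098e+08 s = 6.4977098e+08 / 3600 = 180491.94 hour ≈ 1.805e+05 hour (4 s.f.).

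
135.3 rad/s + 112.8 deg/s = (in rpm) 1311. Check: 135.3 rad/s is already in rad/s. 1 deg/s = 0.017453293 rad/s, so 112.8 deg/s = 112.8 * 0.017453293 = 1.9687314 rad/s. Sum: 135.3 + 1.9687314 = 137.26873 rad/s. 1 rpm = 0.10471976 rad/s, so 137.26873 rad/s = 137.26873 / 0.10471976 = 1310.8198 rpm ≈ 1311 rpm (4 s.f.).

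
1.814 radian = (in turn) 0.2887. Check: 1.814 radian = 1.814 rad. 1 turn = 6.2831853 rad, so 1.814 rad = 1.814 / 6.2831853 = 0.28870707 turn ≈ 0.2887 turn (4 s.f.).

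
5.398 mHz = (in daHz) 0.0005398. Check: 1 mHz = 0.001 Hz, so 5.398 mHz = 5.398 * 0.001 = 0.005398 Hz. 1 daHz = 10 Hz, so 0.005398 Hz = 0.005398 / 10 = 0.0005398 daHz.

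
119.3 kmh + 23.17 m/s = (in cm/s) 1 kmh = 0.27777778 m/s, so 119.3 kmh = 119.3 * 0.27777778 = 33.138889 m/s. 23.17 m/s is already in m/s. Sum: 33.138889 + 23.17 = 56.308889 m/s. 1 cm/s = 0.01 m/s, so 56.308889 m/s = 56.308889 / 0.01 = 5630.8889 cm/s ≈ 5631 cm/s (4 s.f.). Final answer: 5631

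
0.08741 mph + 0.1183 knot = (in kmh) 1 mph = 0.44704 m/s, so 0.08741 mph = 0.08741 * 0.44704 = 0.039075766 m/s. 1 knot = 0.51444444 m/s, so 0.1183 knot = 0.1183 * 0.51444444 = 0.060858778 m/s. Sum: 0.039075766 + 0.060858778 = 0.099934544 m/s. 1 kmh = 0.27777778 m/s, so 0.099934544 m/s = 0.099934544 / 0.27777778 = 0.35976436 kmh ≈ 0.3598 kmh (4 s.f.). Final answer: 0.3598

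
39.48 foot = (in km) 0.01203. Check: 1 foot = 0.3048 m, so 39.48 foot = 39.48 * 0.3048 = 12.033504 m. 1 km = 1000 m, so 12.033504 m = 12.033504 / 1000 = 0.012033504 km ≈ 0.01203 km (4 s.f.).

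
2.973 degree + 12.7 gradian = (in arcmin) 864.2. Check: 1 degree = 0.017453293 rad, so 2.973 degree = 2.973 * 0.017453293 = 0.051888639 rad. 1 gradian = 0.015707963 rad, so 12.7 gradian = 12.7 * 0.015707963 = 0.19949113 rad. Sum: 0.051888639 + 0.19949113 = 0.25137977 rad. 1 arcmin = 0.00029088821 rad, so 0.25137977 rad = 0.25137977 / 0.00029088821 = 864.18 arcmin ≈ 864.2 arcmin (4 s.f.).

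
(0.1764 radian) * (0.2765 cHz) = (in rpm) 0.004658. Check: 0.1764 radian = 0.1764 rad. 1 cHz = 0.01 Hz, so 0.2765 cHz = 0.2765 * 0.01 = 0.002765 Hz. Combine: 0.1764 rad * 0.002765 Hz = 0.000487746 rad/s. 1 rpm = 0.10471976 rad/s, so 0.000487746 rad/s = 0.000487746 / 0.10471976 = 0.0046576312 rpm ≈ 0.004658 rpm (4 s.f.).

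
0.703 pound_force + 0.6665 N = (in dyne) 1 pound_force = 4.4482216 N, so 0.703 pound_force = 0.703 * 4.4482216 = 3.1270998 N. 0.6665 N is already in N. Sum: 3.1270998 + 0.6665 = 3.7935998 N. 1 dyne = 1e-05 N, so 3.7935998 N = 3.7935998 / 1e-05 = 379359.98 dyne ≈ 3.794e+05 dyne (4 s.f.). Final answer: 3.794e+05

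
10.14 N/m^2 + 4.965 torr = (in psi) 10.14 N/m^2 = 10.14 Pa. 1 torr = 133.32237 Pa, so 4.965 torr = 4.965 * 133.32237 = 661.94556 Pa. Sum: 10.14 + 661.94556 = 672.08556 Pa. 1 psi = 6894.7573 Pa, so 672.08556 Pa = 672.08556 / 6894.7573 = 0.097477769 psi ≈ 0.09748 psi (4 s.f.). Final answer: 0.09748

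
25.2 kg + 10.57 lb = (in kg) 29.99. Check: 25.2 kg is already in kg. 1 lb = 0.45359237 kg, so 10.57 lb = 10.57 * 0.45359237 = 4.7944714 kg. Sum: 25.2 + 4.7944714 = 29.994471 kg. Result: 29.994471 kg ≈ 29.99 kg (4 s.f.).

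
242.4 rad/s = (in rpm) 2315. Check: 1 rpm = 0.10471976 rad/s, so 242.4 rad/s = 242.4 / 0.10471976 = 2314.7495 rpm ≈ 2315 rpm (4 s.f.).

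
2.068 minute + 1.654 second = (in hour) 0.03493. Check: 1 minute = 60 s, so 2.068 minute = 2.068 * 60 = 124.08 s. 1.654 second = 1.654 s. Sum: 124.08 + 1.654 = 125.734 s. 1 hour = 3600 s, so 125.734 s = 125.734 / 3600 = 0.034926111 hour ≈ 0.03493 hour (4 s.f.).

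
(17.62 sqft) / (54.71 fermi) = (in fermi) 2.992e+28. Check: 1 sqft = 0.09290304 m^2, so 17.62 sqft = 17.62 * 0.09290304 = 1.6369516 m^2. 1 fermi = 1e-15 m, so 54.71 fermi = 54.71 * 1e-15 = 5.471e-14 m. Combine: 1.6369516 m^2 / 5.471e-14 m = 2.9920518e+13 m. 1 fermi = 1e-15 m, so 2.9920518e+13 m = 2.9920518e+13 / 1e-15 = 2.9920518e+28 fermi ≈ 2.992e+28 fermi (4 s.f.).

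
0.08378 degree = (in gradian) 1 degree = 0.017453293 rad, so 0.08378 degree = 0.08378 * 0.017453293 = 0.0014622368 rad. 1 gradian = 0.015707963 rad, so 0.0014622368 rad = 0.0014622368 / 0.015707963 = 0.093088889 gradian ≈ 0.09309 gradian (4 s.f.). Final answer: 0.09309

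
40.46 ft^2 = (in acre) 0.0009288. Check: 1 ft^2 = 0.09290304 m^2, so 40.46 ft^2 = 40.46 * 0.09290304 = 3.758857 m^2. 1 acre = 4046.8564 m^2, so 3.758857 m^2 = 3.758857 / 4046.8564 = 0.00092883379 acre ≈ 0.0009288 acre (4 s.f.).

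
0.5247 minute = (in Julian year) 1 minute = 60 s, so 0.5247 minute = 0.5247 * 60 = 31.482 s. 1 Julian year = 31557600 s, so 31.482 s = 31.482 / 31557600 = 9.9760438e-07 Julian year ≈ 9.976e-07 Julian year (4 s.f.). Final answer: 9.976e-07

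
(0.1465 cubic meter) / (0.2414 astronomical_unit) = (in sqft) 4.367e-11. Check: 0.1465 cubic meter = 0.1465 m^3. 1 astronomical_unit = 1.4959787e+11 m, so 0.2414 astronomical_unit = 0.2414 * 1.4959787e+11 = 3.6112926e+10 m. Combine: 0.1465 m^3 / 3.6112926e+10 m = 4.0567192e-12 m^2. 1 sqft = 0.09290304 m^2, so 4.0567192e-12 m^2 = 4.0567192e-12 / 0.09290304 = 4.3666162e-11 sqft ≈ 4.367e-11 sqft (4 s.f.).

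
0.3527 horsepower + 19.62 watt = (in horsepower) 1 horsepower = 745.69987 W, so 0.3527 horsepower = 0.3527 * 745.69987 = 263.00834 W. 19.62 watt = 19.62 W. Sum: 263.00834 + 19.62 = 282.62834 W. 1 horsepower = 745.69987 W, so 282.62834 W = 282.62834 / 745.69987 = 0.37901085 horsepower ≈ 0.379 horsepower (4 s.f.). Final answer: 0.379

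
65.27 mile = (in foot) 1 mile = 1609.344 m, so 65.27 mile = 65.27 * 1609.344 = 105041.88 m. 1 foot = 0.3048 m, so 105041.88 m = 105041.88 / 0.3048 = 344625.6 foot ≈ 3.446e+05 foot (4 s.f.). Final answer: 3.446e+05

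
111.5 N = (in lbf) 25.07. Check: 1 lbf = 4.4482216 N, so 111.5 N = 111.5 / 4.4482216 = 25.066197 lbf ≈ 25.07 lbf (4 s.f.).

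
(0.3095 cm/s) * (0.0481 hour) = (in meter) 1 cm/s = 0.01 m/s, so 0.3095 cm/s = 0.3095 * 0.01 = 0.003095 m/s. 1 hour = 3600 s, so 0.0481 hour = 0.0481 * 3600 = 173.16 s. Combine: 0.003095 m/s * 173.16 s = 0.5359302 m. 0.5359302 m = 0.5359302 meter ≈ 0.5359 meter (4 s.f.). Final answer: 0.5359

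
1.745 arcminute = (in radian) 0.0005076. Check: 1 arcminute = 0.00029088821 rad, so 1.745 arcminute = 1.745 * 0.00029088821 = 0.00050759992 rad. 0.00050759992 rad = 0.00050759992 radian ≈ 0.0005076 radian (4 s.f.).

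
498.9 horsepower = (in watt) 3.72e+05. Check: 1 horsepower = 745.69987 W, so 498.9 horsepower = 498.9 * 745.69987 = 372029.67 W. 372029.67 W = 372029.67 watt ≈ 3.72e+05 watt (4 s.f.).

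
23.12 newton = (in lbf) 23.12 newton = 23.12 N. 1 lbf = 4.4482216 N, so 23.12 N = 23.12 / 4.4482216 = 5.1975828 lbf ≈ 5.198 lbf (4 s.f.). Final answer: 5.198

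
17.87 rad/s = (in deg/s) 1024. Check: 1 deg/s = 0.017453293 rad/s, so 17.87 rad/s = 17.87 / 0.017453293 = 1023.8756 deg/s ≈ 1024 deg/s (4 s.f.).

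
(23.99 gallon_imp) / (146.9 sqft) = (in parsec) 2.59e-19. Check: 1 gallon_imp = 0.00454609 m^3, so 23.99 gallon_imp = 23.99 * 0.00454609 = 0.1090607 m^3. 1 sqft = 0.09290304 m^2, so 146.9 sqft = 146.9 * 0.09290304 = 13.647457 m^2. Combine: 0.1090607 m^3 / 13.647457 m^2 = 0.0079912838 m. 1 parsec = 3.0856776e+16 m, so 0.0079912838 m = 0.0079912838 / 3.0856776e+16 = 2.5897987e-19 parsec ≈ 2.59e-19 parsec (4 s.f.).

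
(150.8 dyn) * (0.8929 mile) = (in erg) 2.167e+07. Check: 1 dyn = 1e-05 N, so 150.8 dyn = 150.8 * 1e-05 = 0.001508 N. 1 mile = 1609.344 m, so 0.8929 mile = 0.8929 * 1609.344 = 1436.9833 m. Combine: 0.001508 N * 1436.9833 m = 2.1669708 J. 1 erg = 1e-07 J, so 2.1669708 J = 2.1669708 / 1e-07 = 21669708 erg ≈ 2.167e+07 erg (4 s.f.).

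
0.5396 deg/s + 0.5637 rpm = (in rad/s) 1 deg/s = 0.017453293 rad/s, so 0.5396 deg/s = 0.5396 * 0.017453293 = 0.0094177966 rad/s. 1 rpm = 0.10471976 rad/s, so 0.5637 rpm = 0.5637 * 0.10471976 = 0.059030526 rad/s. Sum: 0.0094177966 + 0.059030526 = 0.068448323 rad/s. Result: 0.068448323 rad/s ≈ 0.06845 rad/s (4 s.f.). Final answer: 0.06845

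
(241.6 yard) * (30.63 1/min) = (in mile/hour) 1 yard = 0.9144 m, so 241.6 yard = 241.6 * 0.9144 = 220.91904 m. 1 1/min = 0.016666667 Hz, so 30.63 1/min = 30.63 * 0.016666667 = 0.5105 Hz. Combine: 220.91904 m * 0.5105 Hz = 112.77917 m/s. 1 mile/hour = 0.44704 m/s, so 112.77917 m/s = 112.77917 / 0.44704 = 252.27982 mile/hour ≈ 252.3 mile/hour (4 s.f.). Final answer: 252.3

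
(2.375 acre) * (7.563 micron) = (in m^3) 0.07269. Check: 1 acre = 4046.8564 m^2, so 2.375 acre = 2.375 * 4046.8564 = 9611.284 m^2. 1 micron = 1e-06 m, so 7.563 micron = 7.563 * 1e-06 = 7.563e-06 m. Combine: 9611.284 m^2 * 7.563e-06 m = 0.072690141 m^3. Result: 0.072690141 m^3 ≈ 0.07269 m^3 (4 s.f.).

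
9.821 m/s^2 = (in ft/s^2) 1 ft/s^2 = 0.3048 m/s^2, so 9.821 m/s^2 = 9.821 / 0.3048 = 32.221129 ft/s^2 ≈ 32.22 ft/s^2 (4 s.f.). Final answer: 32.22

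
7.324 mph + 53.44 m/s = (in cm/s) 5671. Check: 1 mph = 0.44704 m/s, so 7.324 mph = 7.324 * 0.44704 = 3.274121 m/s. 53.44 m/s is already in m/s. Sum: 3.274121 + 53.44 = 56.714121 m/s. 1 cm/s = 0.01 m/s, so 56.714121 m/s = 56.714121 / 0.01 = 5671.4121 cm/s ≈ 5671 cm/s (4 s.f.).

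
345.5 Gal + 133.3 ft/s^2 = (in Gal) 4408. Check: 1 Gal = 0.01 m/s^2, so 345.5 Gal = 345.5 * 0.01 = 3.455 m/s^2. 1 ft/s^2 = 0.3048 m/s^2, so 133.3 ft/s^2 = 133.3 * 0.3048 = 40.62984 m/s^2. Sum: 3.455 + 40.62984 = 44.08484 m/s^2. 1 Gal = 0.01 m/s^2, so 44.08484 m/s^2 = 44.08484 / 0.01 = 4408.484 Gal ≈ 4408 Gal (4 s.f.).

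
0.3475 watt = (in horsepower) 0.3475 watt = 0.3475 W. 1 horsepower = 745.69987 W, so 0.3475 W = 0.3475 / 745.69987 = 0.00046600518 horsepower ≈ 0.000466 horsepower (4 s.f.). Final answer: 0.000466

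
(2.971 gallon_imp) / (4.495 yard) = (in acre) 8.12e-07. Check: 1 gallon_imp = 0.00454609 m^3, so 2.971 gallon_imp = 2.971 * 0.00454609 = 0.013506433 m^3. 1 yard = 0.9144 m, so 4.495 yard = 4.495 * 0.9144 = 4.110228 m. Combine: 0.013506433 m^3 / 4.110228 m = 0.0032860545 m^2. 1 acre = 4046.8564 m^2, so 0.0032860545 m^2 = 0.0032860545 / 4046.8564 = 8.1200176e-07 acre ≈ 8.12e-07 acre (4 s.f.).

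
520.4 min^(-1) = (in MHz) 1 min^(-1) = 0.016666667 Hz, so 520.4 min^(-1) = 520.4 * 0.016666667 = 8.6733333 Hz. 1 MHz = 1000000 Hz, so 8.6733333 Hz = 8.6733333 / 1000000 = 8.6733333e-06 MHz ≈ 8.673e-06 MHz (4 s.f.). Final answer: 8.673e-06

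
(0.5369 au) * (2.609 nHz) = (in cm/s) 2.096e+04. Check: 1 au = 1.4959787e+11 m, so 0.5369 au = 0.5369 * 1.4959787e+11 = 8.0319097e+10 m. 1 nHz = 1e-09 Hz, so 2.609 nHz = 2.609 * 1e-09 = 2.609e-09 Hz. Combine: 8.0319097e+10 m * 2.609e-09 Hz = 209.55252 m/s. 1 cm/s = 0.01 m/s, so 209.55252 m/s = 209.55252 / 0.01 = 20955.252 cm/s ≈ 2.096e+04 cm/s (4 s.f.).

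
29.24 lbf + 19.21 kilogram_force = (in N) 1 lbf = 4.4482216 N, so 29.24 lbf = 29.24 * 4.4482216 = 130.066 N. 1 kilogram_force = 9.80665 N, so 19.21 kilogram_force = 19.21 * 9.80665 = 188.38575 N. Sum: 130.066 + 188.38575 = 318.45175 N. Result: 318.45175 N ≈ 318.5 N (4 s.f.). Final answer: 318.5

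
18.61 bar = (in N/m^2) 1 bar = 100000 Pa, so 18.61 bar = 18.61 * 100000 = 1861000 Pa. 1861000 Pa = 1861000 N/m^2 ≈ 1.861e+06 N/m^2 (4 s.f.). Final answer: 1.861e+06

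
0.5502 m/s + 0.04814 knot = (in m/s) 0.5502 m/s is already in m/s. 1 knot = 0.51444444 m/s, so 0.04814 knot = 0.04814 * 0.51444444 = 0.024765356 m/s. Sum: 0.5502 + 0.024765356 = 0.57496536 m/s. Result: 0.57496536 m/s ≈ 0.575 m/s (4 s.f.). Final answer: 0.575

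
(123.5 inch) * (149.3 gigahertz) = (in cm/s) 4.683e+13. Check: 1 inch = 0.0254 m, so 123.5 inch = 123.5 * 0.0254 = 3.1369 m. 1 gigahertz = 1e+09 Hz, so 149.3 gigahertz = 149.3 * 1e+09 = 1.493e+11 Hz. Combine: 3.1369 m * 1.493e+11 Hz = 4.6833917e+11 m/s. 1 cm/s = 0.01 m/s, so 4.6833917e+11 m/s = 4.6833917e+11 / 0.01 = 4.6833917e+13 cm/s ≈ 4.683e+13 cm/s (4 s.f.).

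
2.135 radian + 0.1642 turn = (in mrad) 2.135 radian = 2.135 rad. 1 turn = 6.2831853 rad, so 0.1642 turn = 0.1642 * 6.2831853 = 1.031699 rad. Sum: 2.135 + 1.031699 = 3.166699 rad. 1 mrad = 0.001 rad, so 3.166699 rad = 3.166699 / 0.001 = 3166.699 mrad ≈ 3167 mrad (4 s.f.). Final answer: 3167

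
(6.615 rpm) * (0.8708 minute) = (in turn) 5.76. Check: 1 rpm = 0.10471976 rad/s, so 6.615 rpm = 6.615 * 0.10471976 = 0.69272118 rad/s. 1 minute = 60 s, so 0.8708 minute = 0.8708 * 60 = 52.248 s. Combine: 0.69272118 rad/s * 52.248 s = 36.193296 rad. 1 turn = 6.2831853 rad, so 36.193296 rad = 36.193296 / 6.2831853 = 5.760342 turn ≈ 5.76 turn (4 s.f.).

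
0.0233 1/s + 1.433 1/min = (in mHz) 0.0233 1/s = 0.0233 Hz. 1 1/min = 0.016666667 Hz, so 1.433 1/min = 1.433 * 0.016666667 = 0.023883333 Hz. Sum: 0.0233 + 0.023883333 = 0.047183333 Hz. 1 mHz = 0.001 Hz, so 0.047183333 Hz = 0.047183333 / 0.001 = 47.183333 mHz ≈ 47.18 mHz (4 s.f.). Final answer: 47.18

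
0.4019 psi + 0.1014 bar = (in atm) 1 psi = 6894.7573 Pa, so 0.4019 psi = 0.4019 * 6894.7573 = 2771.003 Pa. 1 bar = 100000 Pa, so 0.1014 bar = 0.1014 * 100000 = 10140 Pa. Sum: 2771.003 + 10140 = 12911.003 Pa. 1 atm = 101325 Pa, so 12911.003 Pa = 12911.003 / 101325 = 0.12742169 atm ≈ 0.1274 atm (4 s.f.). Final answer: 0.1274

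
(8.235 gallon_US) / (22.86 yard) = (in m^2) 1 gallon_US = 0.0037854118 m^3, so 8.235 gallon_US = 8.235 * 0.0037854118 = 0.031172866 m^3. 1 yard = 0.9144 m, so 22.86 yard = 22.86 * 0.9144 = 20.903184 m. Combine: 0.031172866 m^3 / 20.903184 m = 0.0014912975 m^2. Result: 0.0014912975 m^2 ≈ 0.001491 m^2 (4 s.f.). Final answer: 0.001491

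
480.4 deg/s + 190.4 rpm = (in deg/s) 1 deg/s = 0.017453293 rad/s, so 480.4 deg/s = 480.4 * 0.017453293 = 8.3845617 rad/s. 1 rpm = 0.10471976 rad/s, so 190.4 rpm = 190.4 * 0.10471976 = 19.938641 rad/s. Sum: 8.3845617 + 19.938641 = 28.323203 rad/s. 1 deg/s = 0.017453293 rad/s, so 28.323203 rad/s = 28.323203 / 0.017453293 = 1622.8 deg/s ≈ 1623 deg/s (4 s.f.). Final answer: 1623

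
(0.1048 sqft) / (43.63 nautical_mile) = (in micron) 0.1205. Check: 1 sqft = 0.09290304 m^2, so 0.1048 sqft = 0.1048 * 0.09290304 = 0.0097362386 m^2. 1 nautical_mile = 1852 m, so 43.63 nautical_mile = 43.63 * 1852 = 80802.76 m. Combine: 0.0097362386 m^2 / 80802.76 m = 1.2049389e-07 m. 1 micron = 1e-06 m, so 1.2049389e-07 m = 1.2049389e-07 / 1e-06 = 0.12049389 micron ≈ 0.1205 micron (4 s.f.).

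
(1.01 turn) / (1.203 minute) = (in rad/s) 0.08792. Check: 1 turn = 6.2831853 rad, so 1.01 turn = 1.01 * 6.2831853 = 6.3460172 rad. 1 minute = 60 s, so 1.203 minute = 1.203 * 60 = 72.18 s. Combine: 6.3460172 rad / 72.18 s = 0.087919329 rad/s. Result: 0.087919329 rad/s ≈ 0.08792 rad/s (4 s.f.).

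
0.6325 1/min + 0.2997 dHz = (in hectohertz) 0.0004051. Check: 1 1/min = 0.016666667 Hz, so 0.6325 1/min = 0.6325 * 0.016666667 = 0.010541667 Hz. 1 dHz = 0.1 Hz, so 0.2997 dHz = 0.2997 * 0.1 = 0.02997 Hz. Sum: 0.010541667 + 0.02997 = 0.040511667 Hz. 1 hectohertz = 100 Hz, so 0.040511667 Hz = 0.040511667 / 100 = 0.00040511667 hectohertz ≈ 0.0004051 hectohertz (4 s.f.).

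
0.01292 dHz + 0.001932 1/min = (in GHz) 1.324e-12. Check: 1 dHz = 0.1 Hz, so 0.01292 dHz = 0.01292 * 0.1 = 0.001292 Hz. 1 1/min = 0.016666667 Hz, so 0.001932 1/min = 0.001932 * 0.016666667 = 3.22e-05 Hz. Sum: 0.001292 + 3.22e-05 = 0.0013242 Hz. 1 GHz = 1e+09 Hz, so 0.0013242 Hz = 0.0013242 / 1e+09 = 1.3242e-12 GHz ≈ 1.324e-12 GHz (4 s.f.).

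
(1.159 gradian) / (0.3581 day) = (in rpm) 5.619e-06. Check: 1 gradian = 0.015707963 rad, so 1.159 gradian = 1.159 * 0.015707963 = 0.018205529 rad. 1 day = 86400 s, so 0.3581 day = 0.3581 * 86400 = 30939.84 s. Combine: 0.018205529 rad / 30939.84 s = 5.8841705e-07 rad/s. 1 rpm = 0.10471976 rad/s, so 5.8841705e-07 rad/s = 5.8841705e-07 / 0.10471976 = 5.6189689e-06 rpm ≈ 5.619e-06 rpm (4 s.f.).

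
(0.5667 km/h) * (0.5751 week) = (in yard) 1 km/h = 0.27777778 m/s, so 0.5667 km/h = 0.5667 * 0.27777778 = 0.15741667 m/s. 1 week = 604800 s, so 0.5751 week = 0.5751 * 604800 = 347820.48 s. Combine: 0.15741667 m/s * 347820.48 s = 54752.741 m. 1 yard = 0.9144 m, so 54752.741 m = 54752.741 / 0.9144 = 59878.325 yard ≈ 5.988e+04 yard (4 s.f.). Final answer: 5.988e+04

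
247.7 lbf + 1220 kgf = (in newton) 1 lbf = 4.4482216 N, so 247.7 lbf = 247.7 * 4.4482216 = 1101.8245 N. 1 kgf = 9.80665 N, so 1220 kgf = 1220 * 9.80665 = 11964.113 N. Sum: 1101.8245 + 11964.113 = 13065.937 N. 13065.937 N = 13065.937 newton ≈ 1.307e+04 newton (4 s.f.). Final answer: 1.307e+04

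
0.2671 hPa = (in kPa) 0.02671. Check: 1 hPa = 100 Pa, so 0.2671 hPa = 0.2671 * 100 = 26.71 Pa. 1 kPa = 1000 Pa, so 26.71 Pa = 26.71 / 1000 = 0.02671 kPa.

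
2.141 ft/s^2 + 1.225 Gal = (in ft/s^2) 1 ft/s^2 = 0.3048 m/s^2, so 2.141 ft/s^2 = 2.141 * 0.3048 = 0.6525768 m/s^2. 1 Gal = 0.01 m/s^2, so 1.225 Gal = 1.225 * 0.01 = 0.01225 m/s^2. Sum: 0.6525768 + 0.01225 = 0.6648268 m/s^2. 1 ft/s^2 = 0.3048 m/s^2, so 0.6648268 m/s^2 = 0.6648268 / 0.3048 = 2.1811903 ft/s^2 ≈ 2.181 ft/s^2 (4 s.f.). Final answer: 2.181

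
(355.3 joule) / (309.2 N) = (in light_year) 355.3 joule = 355.3 J. 309.2 N is already in N. Combine: 355.3 J / 309.2 N = 1.1490944 m. 1 light_year = 9.4607305e+15 m, so 1.1490944 m = 1.1490944 / 9.4607305e+15 = 1.2145938e-16 light_year ≈ 1.215e-16 light_year (4 s.f.). Final answer: 1.215e-16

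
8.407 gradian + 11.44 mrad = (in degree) 8.222. Check: 1 gradian = 0.015707963 rad, so 8.407 gradian = 8.407 * 0.015707963 = 0.13205685 rad. 1 mrad = 0.001 rad, so 11.44 mrad = 11.44 * 0.001 = 0.01144 rad. Sum: 0.13205685 + 0.01144 = 0.14349685 rad. 1 degree = 0.017453293 rad, so 0.14349685 rad = 0.14349685 / 0.017453293 = 8.2217637 degree ≈ 8.222 degree (4 s.f.).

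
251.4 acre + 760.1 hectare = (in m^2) 1 acre = 4046.8564 m^2, so 251.4 acre = 251.4 * 4046.8564 = 1017379.7 m^2. 1 hectare = 10000 m^2, so 760.1 hectare = 760.1 * 10000 = 7601000 m^2. Sum: 1017379.7 + 7601000 = 8618379.7 m^2. Result: 8618379.7 m^2 ≈ 8.618e+06 m^2 (4 s.f.). Final answer: 8.618e+06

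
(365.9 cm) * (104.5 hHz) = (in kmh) 1 cm = 0.01 m, so 365.9 cm = 365.9 * 0.01 = 3.659 m. 1 hHz = 100 Hz, so 104.5 hHz = 104.5 * 100 = 10450 Hz. Combine: 3.659 m * 10450 Hz = 38236.55 m/s. 1 kmh = 0.27777778 m/s, so 38236.55 m/s = 38236.55 / 0.27777778 = 137651.58 kmh ≈ 1.377e+05 kmh (4 s.f.). Final answer: 1.377e+05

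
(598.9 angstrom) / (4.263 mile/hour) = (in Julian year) 1 angstrom = 1e-10 m, so 598.9 angstrom = 598.9 * 1e-10 = 5.989e-08 m. 1 mile/hour = 0.44704 m/s, so 4.263 mile/hour = 4.263 * 0.44704 = 1.9057315 m/s. Combine: 5.989e-08 m / 1.9057315 m/s = 3.1426253e-08 s. 1 Julian year = 31557600 s, so 3.1426253e-08 s = 3.1426253e-08 / 31557600 = 9.9583785e-16 Julian year ≈ 9.958e-16 Julian year (4 s.f.). Final answer: 9.958e-16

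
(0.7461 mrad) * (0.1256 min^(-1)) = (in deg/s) 1 mrad = 0.001 rad, so 0.7461 mrad = 0.7461 * 0.001 = 0.0007461 rad. 1 min^(-1) = 0.016666667 Hz, so 0.1256 min^(-1) = 0.1256 * 0.016666667 = 0.0020933333 Hz. Combine: 0.0007461 rad * 0.0020933333 Hz = 1.561836e-06 rad/s. 1 deg/s = 0.017453293 rad/s, so 1.561836e-06 rad/s = 1.561836e-06 / 0.017453293 = 8.9486611e-05 deg/s ≈ 8.949e-05 deg/s (4 s.f.). Final answer: 8.949e-05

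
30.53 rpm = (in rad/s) 1 rpm = 0.10471976 rad/s, so 30.53 rpm = 30.53 * 0.10471976 = 3.1970941 rad/s. Result: 3.1970941 rad/s ≈ 3.197 rad/s (4 s.f.). Final answer: 3.197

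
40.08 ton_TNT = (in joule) 1 ton_TNT = 4.184e+09 J, so 40.08 ton_TNT = 40.08 * 4.184e+09 = 1.6769472e+11 J. 1.6769472e+11 J = 1.6769472e+11 joule ≈ 1.677e+11 joule (4 s.f.). Final answer: 1.677e+11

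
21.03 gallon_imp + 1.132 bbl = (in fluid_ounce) 9318. Check: 1 gallon_imp = 0.00454609 m^3, so 21.03 gallon_imp = 21.03 * 0.00454609 = 0.095604273 m^3. 1 bbl = 0.15898729 m^3, so 1.132 bbl = 1.132 * 0.15898729 = 0.17997362 m^3. Sum: 0.095604273 + 0.17997362 = 0.27557789 m^3. 1 fluid_ounce = 2.957353e-05 m^3, so 0.27557789 m^3 = 0.27557789 / 2.957353e-05 = 9318.397 fluid_ounce ≈ 9318 fluid_ounce (4 s.f.).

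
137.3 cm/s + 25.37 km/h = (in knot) 16.37. Check: 1 cm/s = 0.01 m/s, so 137.3 cm/s = 137.3 * 0.01 = 1.373 m/s. 1 km/h = 0.27777778 m/s, so 25.37 km/h = 25.37 * 0.27777778 = 7.0472222 m/s. Sum: 1.373 + 7.0472222 = 8.4202222 m/s. 1 knot = 0.51444444 m/s, so 8.4202222 m/s = 8.4202222 / 0.51444444 = 16.367603 knot ≈ 16.37 knot (4 s.f.).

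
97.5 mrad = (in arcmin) 1 mrad = 0.001 rad, so 97.5 mrad = 97.5 * 0.001 = 0.0975 rad. 1 arcmin = 0.00029088821 rad, so 0.0975 rad = 0.0975 / 0.00029088821 = 335.18031 arcmin ≈ 335.2 arcmin (4 s.f.). Final answer: 335.2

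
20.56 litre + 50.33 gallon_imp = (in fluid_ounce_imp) 1 litre = 0.001 m^3, so 20.56 litre = 20.56 * 0.001 = 0.02056 m^3. 1 gallon_imp = 0.00454609 m^3, so 50.33 gallon_imp = 50.33 * 0.00454609 = 0.22880471 m^3. Sum: 0.02056 + 0.22880471 = 0.24936471 m^3. 1 fluid_ounce_imp = 2.8413063e-05 m^3, so 0.24936471 m^3 = 0.24936471 / 2.8413063e-05 = 8776.4108 fluid_ounce_imp ≈ 8776 fluid_ounce_imp (4 s.f.). Final answer: 8776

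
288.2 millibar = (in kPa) 28.82. Check: 1 millibar = 100 Pa, so 288.2 millibar = 288.2 * 100 = 28820 Pa. 1 kPa = 1000 Pa, so 28820 Pa = 28820 / 1000 = 28.82 kPa.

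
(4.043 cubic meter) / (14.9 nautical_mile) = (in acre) 3.62e-08. Check: 4.043 cubic meter = 4.043 m^3. 1 nautical_mile = 1852 m, so 14.9 nautical_mile = 14.9 * 1852 = 27594.8 m. Combine: 4.043 m^3 / 27594.8 m = 0.00014651311 m^2. 1 acre = 4046.8564 m^2, so 0.00014651311 m^2 = 0.00014651311 / 4046.8564 = 3.6204178e-08 acre ≈ 3.62e-08 acre (4 s.f.).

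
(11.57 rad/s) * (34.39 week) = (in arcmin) 8.273e+11. Check: 11.57 rad/s is already in rad/s. 1 week = 604800 s, so 34.39 week = 34.39 * 604800 = 20799072 s. Combine: 11.57 rad/s * 20799072 s = 2.4064526e+08 rad. 1 arcmin = 0.00029088821 rad, so 2.4064526e+08 rad = 2.4064526e+08 / 0.00029088821 = 8.2727748e+11 arcmin ≈ 8.273e+11 arcmin (4 s.f.).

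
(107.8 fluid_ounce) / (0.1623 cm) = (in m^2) 1 fluid_ounce = 2.957353e-05 m^3, so 107.8 fluid_ounce = 107.8 * 2.957353e-05 = 0.0031880265 m^3. 1 cm = 0.01 m, so 0.1623 cm = 0.1623 * 0.01 = 0.001623 m. Combine: 0.0031880265 m^3 / 0.001623 m = 1.96428 m^2. Result: 1.96428 m^2 ≈ 1.964 m^2 (4 s.f.). Final answer: 1.964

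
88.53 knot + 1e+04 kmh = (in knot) 5488. Check: 1 knot = 0.51444444 m/s, so 88.53 knot = 88.53 * 0.51444444 = 45.543767 m/s. 1 kmh = 0.27777778 m/s, so 1e+04 kmh = 1e+04 * 0.27777778 = 2777.7778 m/s. Sum: 45.543767 + 2777.7778 = 2823.3215 m/s. 1 knot = 0.51444444 m/s, so 2823.3215 m/s = 2823.3215 / 0.51444444 = 5488.098 knot ≈ 5488 knot (4 s.f.).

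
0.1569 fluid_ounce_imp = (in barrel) 2.804e-05. Check: 1 fluid_ounce_imp = 2.8413063e-05 m^3, so 0.1569 fluid_ounce_imp = 0.1569 * 2.8413063e-05 = 4.4580095e-06 m^3. 1 barrel = 0.15898729 m^3, so 4.4580095e-06 m^3 = 4.4580095e-06 / 0.15898729 = 2.8040036e-05 barrel ≈ 2.804e-05 barrel (4 s.f.).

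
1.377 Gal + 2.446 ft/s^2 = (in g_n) 0.07743. Check: 1 Gal = 0.01 m/s^2, so 1.377 Gal = 1.377 * 0.01 = 0.01377 m/s^2. 1 ft/s^2 = 0.3048 m/s^2, so 2.446 ft/s^2 = 2.446 * 0.3048 = 0.7455408 m/s^2. Sum: 0.01377 + 0.7455408 = 0.7593108 m/s^2. 1 g_n = 9.80665 m/s^2, so 0.7593108 m/s^2 = 0.7593108 / 9.80665 = 0.077428153 g_n ≈ 0.07743 g_n (4 s.f.).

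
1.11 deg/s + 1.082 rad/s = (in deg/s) 1 deg/s = 0.017453293 rad/s, so 1.11 deg/s = 1.11 * 0.017453293 = 0.019373155 rad/s. 1.082 rad/s is already in rad/s. Sum: 0.019373155 + 1.082 = 1.1013732 rad/s. 1 deg/s = 0.017453293 rad/s, so 1.1013732 rad/s = 1.1013732 / 0.017453293 = 63.104033 deg/s ≈ 63.1 deg/s (4 s.f.). Final answer: 63.1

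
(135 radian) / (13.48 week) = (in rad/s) 1.656e-05. Check: 135 radian = 135 rad. 1 week = 604800 s, so 13.48 week = 13.48 * 604800 = 8152704 s. Combine: 135 rad / 8152704 s = 1.6558923e-05 rad/s. Result: 1.6558923e-05 rad/s ≈ 1.656e-05 rad/s (4 s.f.).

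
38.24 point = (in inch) 1 point = 0.00035277778 m, so 38.24 point = 38.24 * 0.00035277778 = 0.013490222 m. 1 inch = 0.0254 m, so 0.013490222 m = 0.013490222 / 0.0254 = 0.53111111 inch ≈ 0.5311 inch (4 s.f.). Final answer: 0.5311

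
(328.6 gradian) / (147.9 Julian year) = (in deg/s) 1 gradian = 0.015707963 rad, so 328.6 gradian = 328.6 * 0.015707963 = 5.1616367 rad. 1 Julian year = 31557600 s, so 147.9 Julian year = 147.9 * 31557600 = 4.667369e+09 s. Combine: 5.1616367 rad / 4.667369e+09 s = 1.1058986e-09 rad/s. 1 deg/s = 0.017453293 rad/s, so 1.1058986e-09 rad/s = 1.1058986e-09 / 0.017453293 = 6.336332e-08 deg/s ≈ 6.336e-08 deg/s (4 s.f.). Final answer: 6.336e-08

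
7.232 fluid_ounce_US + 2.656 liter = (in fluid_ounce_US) 1 fluid_ounce_US = 2.957353e-05 m^3, so 7.232 fluid_ounce_US = 7.232 * 2.957353e-05 = 0.00021387577 m^3. 1 liter = 0.001 m^3, so 2.656 liter = 2.656 * 0.001 = 0.002656 m^3. Sum: 0.00021387577 + 0.002656 = 0.0028698758 m^3. 1 fluid_ounce_US = 2.957353e-05 m^3, so 0.0028698758 m^3 = 0.0028698758 / 2.957353e-05 = 97.042044 fluid_ounce_US ≈ 97.04 fluid_ounce_US (4 s.f.). Final answer: 97.04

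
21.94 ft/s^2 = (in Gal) 668.7. Check: 1 ft/s^2 = 0.3048 m/s^2, so 21.94 ft/s^2 = 21.94 * 0.3048 = 6.687312 m/s^2. 1 Gal = 0.01 m/s^2, so 6.687312 m/s^2 = 6.687312 / 0.01 = 668.7312 Gal ≈ 668.7 Gal (4 s.f.).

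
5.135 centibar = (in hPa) 51.35. Check: 1 centibar = 1000 Pa, so 5.135 centibar = 5.135 * 1000 = 5135 Pa. 1 hPa = 100 Pa, so 5135 Pa = 5135 / 100 = 51.35 hPa.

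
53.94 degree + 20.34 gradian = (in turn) 0.2007. Check: 1 degree = 0.017453293 rad, so 53.94 degree = 53.94 * 0.017453293 = 0.9414306 rad. 1 gradian = 0.015707963 rad, so 20.34 gradian = 20.34 * 0.015707963 = 0.31949997 rad. Sum: 0.9414306 + 0.31949997 = 1.2609306 rad. 1 turn = 6.2831853 rad, so 1.2609306 rad = 1.2609306 / 6.2831853 = 0.20068333 turn ≈ 0.2007 turn (4 s.f.).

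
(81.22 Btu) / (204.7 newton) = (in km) 0.4186. Check: 1 Btu = 1055.0559 J, so 81.22 Btu = 81.22 * 1055.0559 = 85691.636 J. 204.7 newton = 204.7 N. Combine: 85691.636 J / 204.7 N = 418.6206 m. 1 km = 1000 m, so 418.6206 m = 418.6206 / 1000 = 0.4186206 km ≈ 0.4186 km (4 s.f.).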